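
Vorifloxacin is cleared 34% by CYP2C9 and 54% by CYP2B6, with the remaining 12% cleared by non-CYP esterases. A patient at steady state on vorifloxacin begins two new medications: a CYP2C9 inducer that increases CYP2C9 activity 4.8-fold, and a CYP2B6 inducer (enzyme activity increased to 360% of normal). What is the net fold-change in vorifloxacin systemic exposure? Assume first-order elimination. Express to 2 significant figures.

The CYP2C9 pathway (34% of clearance) is boosted to 4.8× activity: 0.34 × 4.8 = 1.632.
The CYP2B6 pathway (54% of clearance) rises to 3.6× activity: 0.54 × 3.6 = 1.944.
The remaining 12% of clearance is unaffected.
New clearance relative to baseline: 1.632 + 1.944 + 0.12 = 3.696.
Because systemic exposure varies inversely with clearance, the combined effect is 1 / 3.696 = 0.27.

0.27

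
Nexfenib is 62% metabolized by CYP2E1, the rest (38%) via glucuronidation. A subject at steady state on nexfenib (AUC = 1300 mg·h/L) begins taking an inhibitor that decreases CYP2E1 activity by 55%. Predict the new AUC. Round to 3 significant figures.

1.97 × 10³ mg·h/L

CYP2E1: 0.62 × 0.45 = 0.279
Other: 0.38 (unchanged)
New clearance relative to baseline: 0.279 + 0.38 = 0.659.
AUC ∝ 1/CL, so new value = 1300 / 0.659 = 1.97 × 10³ mg·h/L.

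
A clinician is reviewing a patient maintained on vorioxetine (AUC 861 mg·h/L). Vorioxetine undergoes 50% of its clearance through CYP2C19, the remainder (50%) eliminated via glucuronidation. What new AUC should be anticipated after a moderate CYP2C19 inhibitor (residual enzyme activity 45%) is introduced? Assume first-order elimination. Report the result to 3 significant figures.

CYP2C19: 0.5 × 0.45 = 0.225
Other: 0.5 (unchanged)
New clearance relative to baseline: 0.225 + 0.5 = 0.725.
With dosing unchanged, AUC scales as 1/CL: 861 / 0.725 = 1.19 × 10³ mg·h/L.

1.19 × 10³ mg·h/L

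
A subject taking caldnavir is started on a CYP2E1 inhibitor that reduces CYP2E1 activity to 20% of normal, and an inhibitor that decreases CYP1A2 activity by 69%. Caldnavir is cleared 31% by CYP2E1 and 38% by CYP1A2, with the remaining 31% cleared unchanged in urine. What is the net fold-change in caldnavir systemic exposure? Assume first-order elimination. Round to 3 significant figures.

2.04

CYP2E1: 0.31 × 0.2 = 0.062
CYP1A2: 0.38 × 0.31 = 0.1178
Other: 0.31 (unchanged)
CL_new/CL_old = 0.062 + 0.1178 + 0.31 = 0.4898.
Net systemic exposure ratio = 1 / 0.4898 = 2.04.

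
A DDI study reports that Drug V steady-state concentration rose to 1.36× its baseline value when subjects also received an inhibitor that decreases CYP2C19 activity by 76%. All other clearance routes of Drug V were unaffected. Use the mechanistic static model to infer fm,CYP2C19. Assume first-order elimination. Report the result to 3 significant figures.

0.348

CL'/CL = 1 / 1.36 = 0.7353
0.24·fm + (1 − fm) = 0.7353
fm = (0.7353 − 1) / (0.24 − 1) = 0.348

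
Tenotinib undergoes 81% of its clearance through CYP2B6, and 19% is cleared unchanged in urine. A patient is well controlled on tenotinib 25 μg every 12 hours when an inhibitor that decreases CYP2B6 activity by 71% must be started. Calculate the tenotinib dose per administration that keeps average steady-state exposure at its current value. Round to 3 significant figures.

CYP2B6: 0.81 × 0.29 = 0.2349
Other: 0.19 (unchanged)
Relative clearance = 0.2349 + 0.19 = 0.4249.
To maintain the same steady-state level, dose must scale with clearance: new dose = 25 × 0.4249 = 10.6 μg.

10.6 μg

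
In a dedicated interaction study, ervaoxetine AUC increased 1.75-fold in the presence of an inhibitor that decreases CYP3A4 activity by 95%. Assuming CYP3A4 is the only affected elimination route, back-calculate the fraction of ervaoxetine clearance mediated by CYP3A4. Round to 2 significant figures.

Call the CYP3A4 fraction fm. After the interaction, CL_new/CL_old = fm × 0.05 + (1 − fm).
AUC ratio = 1 / (new CL fraction), so new CL fraction = 1 / 1.75 = 0.5714.
fm × 0.05 + 1 − fm = 0.5714  ⇒  fm × (0.05 − 1) = −0.4286  ⇒  fm = 0.45.

0.45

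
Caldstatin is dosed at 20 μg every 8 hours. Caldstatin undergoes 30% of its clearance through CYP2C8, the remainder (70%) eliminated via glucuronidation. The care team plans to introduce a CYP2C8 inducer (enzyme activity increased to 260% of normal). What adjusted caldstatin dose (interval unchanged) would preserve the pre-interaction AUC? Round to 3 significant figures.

CYP2C8: 0.3 × 2.6 = 0.78
Other: 0.7 (unchanged)
CL_new/CL_old = 0.78 + 0.7 = 1.48.
Exposure is unchanged when dose changes in proportion to clearance. New dose = 20 μg × 1.48 = 29.6 μg.

29.6 μg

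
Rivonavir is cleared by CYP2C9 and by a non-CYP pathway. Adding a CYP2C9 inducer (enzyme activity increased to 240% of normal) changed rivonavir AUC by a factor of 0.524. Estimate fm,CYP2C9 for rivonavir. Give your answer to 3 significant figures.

0.649

Let x = fm,CYP2C9. Because AUC ∝ 1/CL, relative clearance rose to 1/0.524 = 1.908.
Only the CYP2C9 route changed, so 1.908 = x·2.4 + (1 − x), giving x = 0.649.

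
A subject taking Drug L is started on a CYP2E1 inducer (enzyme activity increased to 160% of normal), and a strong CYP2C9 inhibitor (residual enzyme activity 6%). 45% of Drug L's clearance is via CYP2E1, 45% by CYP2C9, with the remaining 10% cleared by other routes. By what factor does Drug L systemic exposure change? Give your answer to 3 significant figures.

1.18

The CYP2E1 pathway (45% of clearance) rises to 1.6× activity: 0.45 × 1.6 = 0.72.
The CYP2C9 pathway (45% of clearance) falls to 0.06× activity: 0.45 × 0.06 = 0.027.
The remaining 10% of clearance is unaffected.
Relative clearance = 0.72 + 0.027 + 0.1 = 0.847.
Systemic exposure ∝ 1/CL: fold-change = 1 / 0.847 = 1.18.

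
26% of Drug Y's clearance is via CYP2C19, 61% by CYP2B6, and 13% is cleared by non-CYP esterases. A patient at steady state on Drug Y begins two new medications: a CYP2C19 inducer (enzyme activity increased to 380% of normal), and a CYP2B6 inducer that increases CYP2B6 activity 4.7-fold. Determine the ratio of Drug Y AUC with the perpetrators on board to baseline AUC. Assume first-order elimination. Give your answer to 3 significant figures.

0.251

The CYP2C19 pathway (26% of clearance) increases to 3.8× activity: 0.26 × 3.8 = 0.988.
The CYP2B6 pathway (61% of clearance) increases to 4.7× activity: 0.61 × 4.7 = 2.867.
Non-CYP routes (13%) are unchanged.
New clearance relative to baseline: 0.988 + 2.867 + 0.13 = 3.985.
AUC ∝ 1/CL: fold-change = 1 / 3.985 = 0.251.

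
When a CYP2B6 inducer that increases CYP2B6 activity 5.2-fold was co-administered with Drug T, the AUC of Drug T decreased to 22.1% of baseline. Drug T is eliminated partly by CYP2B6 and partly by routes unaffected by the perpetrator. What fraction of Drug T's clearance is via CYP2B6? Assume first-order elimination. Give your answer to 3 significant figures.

0.839

CL'/CL = 1 / 0.221 = 4.525
5.2·fm + (1 − fm) = 4.525
fm = (4.525 − 1) / (5.2 − 1) = 0.839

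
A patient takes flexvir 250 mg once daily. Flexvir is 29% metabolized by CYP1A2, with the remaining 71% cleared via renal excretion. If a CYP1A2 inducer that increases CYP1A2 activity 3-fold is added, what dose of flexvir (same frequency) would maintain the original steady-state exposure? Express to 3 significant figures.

The CYP1A2 pathway (29% of clearance) rises to 3× activity: 0.29 × 3 = 0.87.
The remaining 71% of clearance is unaffected.
Relative clearance = 0.87 + 0.71 = 1.58.
Exposure is unchanged when dose changes in proportion to clearance. New dose = 250 mg × 1.58 = 395 mg.

395 mg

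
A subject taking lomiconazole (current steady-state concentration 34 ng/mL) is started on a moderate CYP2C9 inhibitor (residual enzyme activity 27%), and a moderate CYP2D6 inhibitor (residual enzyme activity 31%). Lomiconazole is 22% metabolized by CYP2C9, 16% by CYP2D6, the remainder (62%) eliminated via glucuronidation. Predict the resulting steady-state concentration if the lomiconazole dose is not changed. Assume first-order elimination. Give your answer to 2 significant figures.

CYP2C9: 0.22 × 0.27 = 0.0594
CYP2D6: 0.16 × 0.31 = 0.0496
Other: 0.62 (unchanged)
Relative clearance = 0.0594 + 0.0496 + 0.62 = 0.729.
Dividing the baseline by the relative clearance: 34 / 0.729 = 47 ng/mL.

47 ng/mL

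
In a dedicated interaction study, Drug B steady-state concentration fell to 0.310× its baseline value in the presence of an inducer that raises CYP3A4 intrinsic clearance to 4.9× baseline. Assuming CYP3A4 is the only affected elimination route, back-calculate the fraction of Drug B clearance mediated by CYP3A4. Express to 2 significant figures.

Call the CYP3A4 fraction fm. After the interaction, CL_new/CL_old = fm × 4.9 + (1 − fm).
Steady-state concentration ratio = 1 / (new CL fraction), so new CL fraction = 1 / 0.310 = 3.226.
fm × 4.9 + 1 − fm = 3.226  ⇒  fm × (4.9 − 1) = 2.226  ⇒  fm = 0.57.

0.57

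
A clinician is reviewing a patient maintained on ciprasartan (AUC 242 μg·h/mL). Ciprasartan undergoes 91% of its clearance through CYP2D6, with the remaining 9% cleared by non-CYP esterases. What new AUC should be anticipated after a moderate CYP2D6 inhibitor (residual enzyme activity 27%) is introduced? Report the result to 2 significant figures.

7.2 × 10² μg·h/mL

The CYP2D6 pathway (91% of clearance) drops to 0.27× activity: 0.91 × 0.27 = 0.2457.
The remaining 9% of clearance is unaffected.
New clearance relative to baseline: 0.2457 + 0.09 = 0.3357.
AUC ∝ 1/CL, so new value = 242 / 0.3357 = 7.2 × 10² μg·h/mL.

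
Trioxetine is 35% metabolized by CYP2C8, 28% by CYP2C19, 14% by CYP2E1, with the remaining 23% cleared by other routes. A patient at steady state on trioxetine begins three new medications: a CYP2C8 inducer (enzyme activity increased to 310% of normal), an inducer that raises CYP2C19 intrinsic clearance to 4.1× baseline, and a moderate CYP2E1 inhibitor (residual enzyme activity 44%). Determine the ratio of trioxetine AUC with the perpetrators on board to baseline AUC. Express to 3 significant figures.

The CYP2C8 pathway (35% of clearance) is boosted to 3.1× activity: 0.35 × 3.1 = 1.085.
The CYP2C19 pathway (28% of clearance) increases to 4.1× activity: 0.28 × 4.1 = 1.148.
The CYP2E1 pathway (14% of clearance) falls to 0.44× activity: 0.14 × 0.44 = 0.0616.
Non-CYP routes (23%) are unchanged.
Relative clearance = 1.085 + 1.148 + 0.0616 + 0.23 = 2.5246.
Because AUC varies inversely with clearance, the combined effect is 1 / 2.5246 = 0.396.

0.396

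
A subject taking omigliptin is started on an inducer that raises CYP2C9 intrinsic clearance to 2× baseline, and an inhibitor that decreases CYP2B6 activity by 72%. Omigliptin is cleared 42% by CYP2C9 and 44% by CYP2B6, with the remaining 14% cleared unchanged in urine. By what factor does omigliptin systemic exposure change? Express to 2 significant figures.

CYP2C9: 0.42 × 2 = 0.84
CYP2B6: 0.44 × 0.28 = 0.1232
Other: 0.14 (unchanged)
Relative clearance = 0.84 + 0.1232 + 0.14 = 1.1032.
Because systemic exposure varies inversely with clearance, the combined effect is 1 / 1.1032 = 0.91.

0.91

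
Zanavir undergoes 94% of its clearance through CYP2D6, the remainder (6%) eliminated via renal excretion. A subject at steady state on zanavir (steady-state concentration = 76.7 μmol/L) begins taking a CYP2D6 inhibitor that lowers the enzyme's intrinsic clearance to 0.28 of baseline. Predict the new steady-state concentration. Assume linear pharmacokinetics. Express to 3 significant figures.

The CYP2D6 pathway (94% of clearance) drops to 0.28× activity: 0.94 × 0.28 = 0.2632.
The remaining 6% of clearance is unaffected.
Relative clearance = 0.2632 + 0.06 = 0.3232.
New steady-state concentration = baseline ÷ relative clearance = 76.7 / 0.3232 = 237 μmol/L.

237 μmol/L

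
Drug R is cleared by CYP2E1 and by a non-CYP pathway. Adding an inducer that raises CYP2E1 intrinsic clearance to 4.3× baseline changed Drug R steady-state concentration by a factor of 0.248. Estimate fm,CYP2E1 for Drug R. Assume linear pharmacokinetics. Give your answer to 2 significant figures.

CL'/CL = 1 / 0.248 = 4.032
4.3·fm + (1 − fm) = 4.032
fm = (4.032 − 1) / (4.3 − 1) = 0.92

0.92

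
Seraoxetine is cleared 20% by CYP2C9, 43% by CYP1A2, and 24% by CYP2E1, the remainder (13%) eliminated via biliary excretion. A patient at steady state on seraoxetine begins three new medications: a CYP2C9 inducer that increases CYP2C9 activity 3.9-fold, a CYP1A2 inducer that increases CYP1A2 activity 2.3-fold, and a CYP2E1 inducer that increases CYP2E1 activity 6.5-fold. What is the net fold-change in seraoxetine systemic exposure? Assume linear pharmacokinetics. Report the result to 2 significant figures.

0.29

The CYP2C9 pathway (20% of clearance) is boosted to 3.9× activity: 0.2 × 3.9 = 0.78.
The CYP1A2 pathway (43% of clearance) is boosted to 2.3× activity: 0.43 × 2.3 = 0.989.
The CYP2E1 pathway (24% of clearance) is boosted to 6.5× activity: 0.24 × 6.5 = 1.56.
The remaining 13% of clearance is unaffected.
New clearance relative to baseline: 0.78 + 0.989 + 1.56 + 0.13 = 3.459.
Systemic exposure ∝ 1/CL: fold-change = 1 / 3.459 = 0.29.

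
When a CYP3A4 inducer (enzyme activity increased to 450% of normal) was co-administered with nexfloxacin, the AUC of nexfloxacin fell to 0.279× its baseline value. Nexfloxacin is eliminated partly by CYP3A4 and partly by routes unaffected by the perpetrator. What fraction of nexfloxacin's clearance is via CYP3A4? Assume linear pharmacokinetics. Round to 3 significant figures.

0.738

CL'/CL = 1 / 0.279 = 3.584
4.5·fm + (1 − fm) = 3.584
fm = (3.584 − 1) / (4.5 − 1) = 0.738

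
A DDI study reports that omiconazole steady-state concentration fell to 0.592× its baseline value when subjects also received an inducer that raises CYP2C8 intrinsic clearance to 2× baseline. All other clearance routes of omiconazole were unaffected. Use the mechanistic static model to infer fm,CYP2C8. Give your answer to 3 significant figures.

0.689

Call the CYP2C8 fraction fm. After the interaction, CL_new/CL_old = fm × 2 + (1 − fm).
Steady-state concentration ratio = 1 / (new CL fraction), so new CL fraction = 1 / 0.592 = 1.689.
fm × 2 + 1 − fm = 1.689  ⇒  fm × (2 − 1) = 0.6892  ⇒  fm = 0.689.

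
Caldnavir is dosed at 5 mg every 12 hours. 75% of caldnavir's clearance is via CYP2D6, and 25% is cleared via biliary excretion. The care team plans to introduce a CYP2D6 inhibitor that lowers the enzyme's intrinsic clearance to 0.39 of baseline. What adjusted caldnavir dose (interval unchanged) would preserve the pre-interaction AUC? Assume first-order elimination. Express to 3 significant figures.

2.71 mg

CYP2D6: 0.75 × 0.39 = 0.2925
Other: 0.25 (unchanged)
CL_new/CL_old = 0.2925 + 0.25 = 0.5425.
Css,avg = (dose rate)/CL, so holding Css fixed requires dose ∝ CL: 5 × 0.5425 = 2.71 mg.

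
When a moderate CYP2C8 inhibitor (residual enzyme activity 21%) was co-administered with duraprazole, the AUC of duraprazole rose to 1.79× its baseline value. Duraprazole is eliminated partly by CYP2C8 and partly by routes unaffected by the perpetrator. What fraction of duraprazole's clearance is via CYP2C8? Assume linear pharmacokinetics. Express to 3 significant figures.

Let fm be the CYP2C8 fraction. New clearance relative to baseline = fm × 0.21 + (1 − fm).
AUC ratio = 1 / (new CL fraction), so new CL fraction = 1 / 1.79 = 0.5587.
fm × 0.21 + 1 − fm = 0.5587  ⇒  fm × (0.21 − 1) = −0.4413  ⇒  fm = 0.559.

0.559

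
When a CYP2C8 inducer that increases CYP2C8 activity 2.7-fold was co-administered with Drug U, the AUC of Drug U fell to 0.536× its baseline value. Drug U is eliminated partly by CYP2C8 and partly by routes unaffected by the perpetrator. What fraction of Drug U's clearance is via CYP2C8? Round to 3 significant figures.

0.509

Call the CYP2C8 fraction fm. After the interaction, CL_new/CL_old = fm × 2.7 + (1 − fm).
AUC ratio = 1 / (new CL fraction), so new CL fraction = 1 / 0.536 = 1.866.
fm × 2.7 + 1 − fm = 1.866  ⇒  fm × (2.7 − 1) = 0.8657  ⇒  fm = 0.509.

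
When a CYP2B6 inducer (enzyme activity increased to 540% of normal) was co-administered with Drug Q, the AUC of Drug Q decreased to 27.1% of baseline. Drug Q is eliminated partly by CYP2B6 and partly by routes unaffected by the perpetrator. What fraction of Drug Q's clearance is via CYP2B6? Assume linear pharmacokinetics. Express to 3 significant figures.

0.611

Call the CYP2B6 fraction fm. After the interaction, CL_new/CL_old = fm × 5.4 + (1 − fm).
AUC ratio = 1 / (new CL fraction), so new CL fraction = 1 / 0.271 = 3.69.
fm × 5.4 + 1 − fm = 3.69  ⇒  fm × (5.4 − 1) = 2.69  ⇒  fm = 0.611.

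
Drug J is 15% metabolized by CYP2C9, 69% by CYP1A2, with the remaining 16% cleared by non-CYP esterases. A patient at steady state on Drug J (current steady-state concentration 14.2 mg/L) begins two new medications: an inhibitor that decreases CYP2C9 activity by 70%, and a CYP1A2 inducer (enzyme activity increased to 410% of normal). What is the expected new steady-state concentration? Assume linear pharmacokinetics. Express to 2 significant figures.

4.7 mg/L

CYP2C9: 0.15 × 0.3 = 0.045
CYP1A2: 0.69 × 4.1 = 2.829
Other: 0.16 (unchanged)
New clearance relative to baseline: 0.045 + 2.829 + 0.16 = 3.034.
Dividing the baseline by the relative clearance: 14.2 / 3.034 = 4.7 mg/L.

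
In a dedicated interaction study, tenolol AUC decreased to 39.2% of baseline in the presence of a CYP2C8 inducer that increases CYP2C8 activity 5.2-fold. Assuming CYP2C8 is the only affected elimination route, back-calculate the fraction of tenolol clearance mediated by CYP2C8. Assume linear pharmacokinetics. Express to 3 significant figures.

0.369

Let fm be the CYP2C8 fraction. New clearance relative to baseline = fm × 5.2 + (1 − fm).
AUC ratio = 1 / (new CL fraction), so new CL fraction = 1 / 0.392 = 2.551.
fm × 5.2 + 1 − fm = 2.551  ⇒  fm × (5.2 − 1) = 1.551  ⇒  fm = 0.369.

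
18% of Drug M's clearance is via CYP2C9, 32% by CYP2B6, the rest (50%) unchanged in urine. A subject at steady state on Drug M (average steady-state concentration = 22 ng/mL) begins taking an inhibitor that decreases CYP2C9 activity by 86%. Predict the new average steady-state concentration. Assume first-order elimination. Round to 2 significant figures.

26 ng/mL

The CYP2C9 pathway (18% of clearance) drops to 0.14× activity: 0.18 × 0.14 = 0.0252.
CYP2B6 (32%) and the residual 50% are unaffected.
CL_new/CL_old = 0.0252 + 0.32 + 0.5 = 0.8452.
Average steady-state concentration ∝ 1/CL, so new value = 22 / 0.8452 = 26 ng/mL.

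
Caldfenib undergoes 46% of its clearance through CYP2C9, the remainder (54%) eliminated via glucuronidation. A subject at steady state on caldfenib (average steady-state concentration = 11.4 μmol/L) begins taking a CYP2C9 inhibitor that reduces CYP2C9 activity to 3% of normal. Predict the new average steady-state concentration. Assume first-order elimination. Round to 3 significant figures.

The CYP2C9 pathway (46% of clearance) falls to 0.03× activity: 0.46 × 0.03 = 0.0138.
Non-CYP routes (54%) are unchanged.
Relative clearance = 0.0138 + 0.54 = 0.5538.
New average steady-state concentration = baseline ÷ relative clearance = 11.4 / 0.5538 = 20.6 μmol/L.

20.6 μmol/L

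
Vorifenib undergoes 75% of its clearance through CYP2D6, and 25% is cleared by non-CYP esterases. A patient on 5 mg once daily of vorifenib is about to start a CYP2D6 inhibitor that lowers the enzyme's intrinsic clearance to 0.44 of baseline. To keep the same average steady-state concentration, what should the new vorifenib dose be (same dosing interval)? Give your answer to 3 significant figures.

CYP2D6: 0.75 × 0.44 = 0.33
Other: 0.25 (unchanged)
Relative clearance = 0.33 + 0.25 = 0.58.
Css,avg = (dose rate)/CL, so holding Css fixed requires dose ∝ CL: 5 × 0.58 = 2.90 mg.

2.90 mg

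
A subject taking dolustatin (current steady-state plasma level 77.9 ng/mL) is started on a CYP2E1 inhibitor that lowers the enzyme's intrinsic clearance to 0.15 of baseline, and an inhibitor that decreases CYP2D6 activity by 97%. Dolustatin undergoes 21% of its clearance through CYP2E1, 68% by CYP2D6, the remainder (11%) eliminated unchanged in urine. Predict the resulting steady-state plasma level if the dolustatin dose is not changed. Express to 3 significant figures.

CYP2E1: 0.21 × 0.15 = 0.0315
CYP2D6: 0.68 × 0.03 = 0.0204
Other: 0.11 (unchanged)
Relative clearance = 0.0315 + 0.0204 + 0.11 = 0.1619.
Steady-state plasma level ∝ 1/CL: new value = 77.9 / 0.1619 = 481 ng/mL.

481 ng/mL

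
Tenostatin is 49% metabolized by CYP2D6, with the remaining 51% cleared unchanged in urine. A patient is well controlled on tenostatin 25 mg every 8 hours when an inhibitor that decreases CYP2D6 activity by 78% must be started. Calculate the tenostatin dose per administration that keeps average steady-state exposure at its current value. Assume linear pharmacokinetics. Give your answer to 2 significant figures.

15 mg

CYP2D6: 0.49 × 0.22 = 0.1078
Other: 0.51 (unchanged)
CL_new/CL_old = 0.1078 + 0.51 = 0.6178.
Css,avg = (dose rate)/CL, so holding Css fixed requires dose ∝ CL: 25 × 0.6178 = 15 mg.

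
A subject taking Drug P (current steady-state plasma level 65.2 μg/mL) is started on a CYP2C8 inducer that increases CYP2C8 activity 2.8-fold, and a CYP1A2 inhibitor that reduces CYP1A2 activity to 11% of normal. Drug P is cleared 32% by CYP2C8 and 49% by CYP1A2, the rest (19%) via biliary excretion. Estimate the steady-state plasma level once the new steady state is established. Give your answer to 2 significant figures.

57 μg/mL

The CYP2C8 pathway (32% of clearance) increases to 2.8× activity: 0.32 × 2.8 = 0.896.
The CYP1A2 pathway (49% of clearance) is reduced to 0.11× activity: 0.49 × 0.11 = 0.0539.
Non-CYP routes (19%) are unchanged.
New clearance relative to baseline: 0.896 + 0.0539 + 0.19 = 1.1399.
New steady-state plasma level = 65.2 / 1.1399 = 57 μg/mL (concentration scales inversely with clearance).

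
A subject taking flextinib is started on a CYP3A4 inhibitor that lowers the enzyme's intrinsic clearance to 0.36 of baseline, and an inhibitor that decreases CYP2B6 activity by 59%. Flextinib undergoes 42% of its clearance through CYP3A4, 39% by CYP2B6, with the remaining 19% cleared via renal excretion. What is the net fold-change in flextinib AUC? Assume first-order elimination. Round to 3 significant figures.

2.00

The CYP3A4 pathway (42% of clearance) drops to 0.36× activity: 0.42 × 0.36 = 0.1512.
The CYP2B6 pathway (39% of clearance) is reduced to 0.41× activity: 0.39 × 0.41 = 0.1599.
The remaining 19% of clearance is unaffected.
Relative clearance = 0.1512 + 0.1599 + 0.19 = 0.5011.
Because AUC varies inversely with clearance, the combined effect is 1 / 0.5011 = 2.00.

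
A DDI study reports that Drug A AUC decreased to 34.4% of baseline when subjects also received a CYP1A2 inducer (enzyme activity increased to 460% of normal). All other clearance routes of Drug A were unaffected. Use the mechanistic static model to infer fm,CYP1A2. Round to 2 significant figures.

0.53

Call the CYP1A2 fraction fm. After the interaction, CL_new/CL_old = fm × 4.6 + (1 − fm).
AUC ratio = 1 / (new CL fraction), so new CL fraction = 1 / 0.344 = 2.907.
fm × 4.6 + 1 − fm = 2.907  ⇒  fm × (4.6 − 1) = 1.907  ⇒  fm = 0.53.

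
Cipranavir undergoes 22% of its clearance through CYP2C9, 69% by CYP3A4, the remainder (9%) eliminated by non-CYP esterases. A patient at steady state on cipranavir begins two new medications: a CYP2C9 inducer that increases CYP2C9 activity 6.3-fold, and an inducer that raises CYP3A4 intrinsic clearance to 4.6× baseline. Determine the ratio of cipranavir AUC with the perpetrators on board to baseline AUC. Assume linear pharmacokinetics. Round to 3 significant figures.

The CYP2C9 pathway (22% of clearance) is boosted to 6.3× activity: 0.22 × 6.3 = 1.386.
The CYP3A4 pathway (69% of clearance) increases to 4.6× activity: 0.69 × 4.6 = 3.174.
Non-CYP routes (9%) are unchanged.
New clearance relative to baseline: 1.386 + 3.174 + 0.09 = 4.65.
Because AUC varies inversely with clearance, the combined effect is 1 / 4.65 = 0.215.

0.215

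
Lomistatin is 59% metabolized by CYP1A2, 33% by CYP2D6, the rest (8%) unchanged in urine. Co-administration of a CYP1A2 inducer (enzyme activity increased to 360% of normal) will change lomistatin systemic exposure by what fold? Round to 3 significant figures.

0.395

The CYP1A2 pathway (59% of clearance) rises to 3.6× activity: 0.59 × 3.6 = 2.124.
CYP2D6 (33%) and the residual 8% are unaffected.
New clearance relative to baseline: 2.124 + 0.33 + 0.08 = 2.534.
Systemic exposure ratio = CL_old/CL_new = 1 / 2.534 = 0.395.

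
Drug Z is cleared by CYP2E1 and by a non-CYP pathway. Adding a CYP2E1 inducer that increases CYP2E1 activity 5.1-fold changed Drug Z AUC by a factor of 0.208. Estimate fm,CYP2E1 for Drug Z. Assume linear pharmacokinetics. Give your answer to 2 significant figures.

Let fm be the CYP2E1 fraction. New clearance relative to baseline = fm × 5.1 + (1 − fm).
AUC ratio = 1 / (new CL fraction), so new CL fraction = 1 / 0.208 = 4.808.
fm × 5.1 + 1 − fm = 4.808  ⇒  fm × (5.1 − 1) = 3.808  ⇒  fm = 0.93.

0.93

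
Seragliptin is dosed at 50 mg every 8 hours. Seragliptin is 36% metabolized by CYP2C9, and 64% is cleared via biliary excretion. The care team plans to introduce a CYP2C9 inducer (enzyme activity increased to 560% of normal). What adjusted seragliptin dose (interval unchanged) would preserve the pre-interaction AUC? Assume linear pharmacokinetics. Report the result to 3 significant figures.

133 mg

The CYP2C9 pathway (36% of clearance) rises to 5.6× activity: 0.36 × 5.6 = 2.016.
The remaining 64% of clearance is unaffected.
CL_new/CL_old = 2.016 + 0.64 = 2.656.
Css,avg = (dose rate)/CL, so holding Css fixed requires dose ∝ CL: 50 × 2.656 = 133 mg.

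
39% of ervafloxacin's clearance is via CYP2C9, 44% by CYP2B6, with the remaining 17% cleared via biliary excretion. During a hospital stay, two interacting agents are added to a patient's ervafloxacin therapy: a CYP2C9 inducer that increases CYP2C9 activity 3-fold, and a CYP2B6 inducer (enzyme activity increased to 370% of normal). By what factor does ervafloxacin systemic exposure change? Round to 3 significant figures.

0.337

The CYP2C9 pathway (39% of clearance) is boosted to 3× activity: 0.39 × 3 = 1.17.
The CYP2B6 pathway (44% of clearance) increases to 3.7× activity: 0.44 × 3.7 = 1.628.
The remaining 17% of clearance is unaffected.
Relative clearance = 1.17 + 1.628 + 0.17 = 2.968.
Because systemic exposure varies inversely with clearance, the combined effect is 1 / 2.968 = 0.337.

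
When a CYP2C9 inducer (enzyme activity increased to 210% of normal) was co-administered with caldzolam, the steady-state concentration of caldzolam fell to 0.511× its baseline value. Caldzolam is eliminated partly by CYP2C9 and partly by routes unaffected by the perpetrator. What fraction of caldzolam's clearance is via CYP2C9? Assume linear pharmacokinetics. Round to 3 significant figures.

0.870

Write x for the fraction cleared via CYP2C9. The observed steady-state concentration change means clearance rose to 1/0.511 = 1.957 of baseline.
Setting x·2.1 + (1 − x) = 1.957 and solving: x = (1.957 − 1)/(2.1 − 1) = 0.870.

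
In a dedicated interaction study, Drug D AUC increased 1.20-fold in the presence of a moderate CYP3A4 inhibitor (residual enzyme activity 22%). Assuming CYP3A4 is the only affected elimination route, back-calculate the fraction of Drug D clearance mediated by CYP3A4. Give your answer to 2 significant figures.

0.21

CL'/CL = 1 / 1.20 = 0.8333
0.22·fm + (1 − fm) = 0.8333
fm = (0.8333 − 1) / (0.22 − 1) = 0.21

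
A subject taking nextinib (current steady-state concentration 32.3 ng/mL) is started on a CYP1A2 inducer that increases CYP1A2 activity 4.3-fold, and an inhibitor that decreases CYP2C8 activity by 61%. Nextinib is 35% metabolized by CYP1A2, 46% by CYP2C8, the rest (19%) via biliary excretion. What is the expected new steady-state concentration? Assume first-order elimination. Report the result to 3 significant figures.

17.2 ng/mL

The CYP1A2 pathway (35% of clearance) rises to 4.3× activity: 0.35 × 4.3 = 1.505.
The CYP2C8 pathway (46% of clearance) is reduced to 0.39× activity: 0.46 × 0.39 = 0.1794.
Non-CYP routes (19%) are unchanged.
New clearance relative to baseline: 1.505 + 0.1794 + 0.19 = 1.8744.
Steady-state concentration ∝ 1/CL: new value = 32.3 / 1.8744 = 17.2 ng/mL.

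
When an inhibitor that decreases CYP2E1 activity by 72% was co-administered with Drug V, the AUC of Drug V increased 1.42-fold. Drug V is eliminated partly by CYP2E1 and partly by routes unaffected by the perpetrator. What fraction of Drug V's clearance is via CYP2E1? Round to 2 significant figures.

Call the CYP2E1 fraction fm. After the interaction, CL_new/CL_old = fm × 0.28 + (1 − fm).
AUC ratio = 1 / (new CL fraction), so new CL fraction = 1 / 1.42 = 0.7042.
fm × 0.28 + 1 − fm = 0.7042  ⇒  fm × (0.28 − 1) = −0.2958  ⇒  fm = 0.41.

0.41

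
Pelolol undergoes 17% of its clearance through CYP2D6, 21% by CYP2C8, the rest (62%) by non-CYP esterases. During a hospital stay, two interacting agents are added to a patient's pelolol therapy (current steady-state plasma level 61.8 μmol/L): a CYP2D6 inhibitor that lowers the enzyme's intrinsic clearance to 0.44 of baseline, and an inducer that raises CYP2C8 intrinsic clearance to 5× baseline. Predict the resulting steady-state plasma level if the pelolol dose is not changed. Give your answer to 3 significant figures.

35.4 μmol/L

The CYP2D6 pathway (17% of clearance) falls to 0.44× activity: 0.17 × 0.44 = 0.0748.
The CYP2C8 pathway (21% of clearance) is boosted to 5× activity: 0.21 × 5 = 1.05.
Non-CYP routes (62%) are unchanged.
Relative clearance = 0.0748 + 1.05 + 0.62 = 1.7448.
New steady-state plasma level = 61.8 / 1.7448 = 35.4 μmol/L (concentration scales inversely with clearance).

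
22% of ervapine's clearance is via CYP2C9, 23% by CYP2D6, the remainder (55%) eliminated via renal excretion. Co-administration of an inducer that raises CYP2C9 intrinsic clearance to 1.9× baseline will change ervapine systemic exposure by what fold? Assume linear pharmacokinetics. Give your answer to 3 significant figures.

0.835

The CYP2C9 pathway (22% of clearance) increases to 1.9× activity: 0.22 × 1.9 = 0.418.
CYP2D6 (23%) and the residual 55% are unaffected.
New clearance relative to baseline: 0.418 + 0.23 + 0.55 = 1.198.
Systemic exposure is inversely proportional to clearance, so the fold-change is 1 / 1.198 = 0.835.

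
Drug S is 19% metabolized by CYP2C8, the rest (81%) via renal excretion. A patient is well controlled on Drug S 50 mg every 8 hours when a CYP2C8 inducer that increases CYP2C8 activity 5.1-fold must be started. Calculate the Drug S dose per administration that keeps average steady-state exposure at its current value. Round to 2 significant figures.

The CYP2C8 pathway (19% of clearance) rises to 5.1× activity: 0.19 × 5.1 = 0.969.
The remaining 81% of clearance is unaffected.
New clearance relative to baseline: 0.969 + 0.81 = 1.779.
Css,avg = (dose rate)/CL, so holding Css fixed requires dose ∝ CL: 50 × 1.779 = 89 mg.

89 mg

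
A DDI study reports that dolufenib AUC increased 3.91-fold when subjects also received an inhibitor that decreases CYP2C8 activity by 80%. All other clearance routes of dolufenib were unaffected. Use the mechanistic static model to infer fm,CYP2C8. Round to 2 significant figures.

0.93

CL'/CL = 1 / 3.91 = 0.2558
0.2·fm + (1 − fm) = 0.2558
fm = (0.2558 − 1) / (0.2 − 1) = 0.93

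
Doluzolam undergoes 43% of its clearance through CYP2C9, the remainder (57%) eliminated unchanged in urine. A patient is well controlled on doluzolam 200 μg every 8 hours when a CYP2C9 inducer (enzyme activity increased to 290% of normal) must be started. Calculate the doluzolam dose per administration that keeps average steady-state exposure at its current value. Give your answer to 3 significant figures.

363 μg

The CYP2C9 pathway (43% of clearance) is boosted to 2.9× activity: 0.43 × 2.9 = 1.247.
Non-CYP routes (57%) are unchanged.
Relative clearance = 1.247 + 0.57 = 1.817.
To maintain the same steady-state level, dose must scale with clearance: new dose = 200 × 1.817 = 363 μg.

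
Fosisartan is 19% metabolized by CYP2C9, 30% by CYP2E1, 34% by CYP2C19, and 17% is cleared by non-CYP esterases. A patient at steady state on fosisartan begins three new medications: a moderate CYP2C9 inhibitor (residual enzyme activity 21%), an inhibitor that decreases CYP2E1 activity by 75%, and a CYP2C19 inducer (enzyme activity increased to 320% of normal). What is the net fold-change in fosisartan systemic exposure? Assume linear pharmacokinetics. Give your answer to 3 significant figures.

0.728

CYP2C9: 0.19 × 0.21 = 0.0399
CYP2E1: 0.3 × 0.25 = 0.075
CYP2C19: 0.34 × 3.2 = 1.088
Other: 0.17 (unchanged)
New clearance relative to baseline: 0.0399 + 0.075 + 1.088 + 0.17 = 1.3729.
Net systemic exposure ratio = 1 / 1.3729 = 0.728.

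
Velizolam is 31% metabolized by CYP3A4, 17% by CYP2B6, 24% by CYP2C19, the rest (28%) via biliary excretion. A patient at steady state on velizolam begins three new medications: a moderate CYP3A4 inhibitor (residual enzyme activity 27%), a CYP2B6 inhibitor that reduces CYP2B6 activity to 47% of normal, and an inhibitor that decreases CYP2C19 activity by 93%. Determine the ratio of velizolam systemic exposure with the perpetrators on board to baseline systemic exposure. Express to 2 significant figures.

2.2

CYP3A4: 0.31 × 0.27 = 0.0837
CYP2B6: 0.17 × 0.47 = 0.0799
CYP2C19: 0.24 × 0.07 = 0.0168
Other: 0.28 (unchanged)
CL_new/CL_old = 0.0837 + 0.0799 + 0.0168 + 0.28 = 0.4604.
Systemic exposure ∝ 1/CL: fold-change = 1 / 0.4604 = 2.2.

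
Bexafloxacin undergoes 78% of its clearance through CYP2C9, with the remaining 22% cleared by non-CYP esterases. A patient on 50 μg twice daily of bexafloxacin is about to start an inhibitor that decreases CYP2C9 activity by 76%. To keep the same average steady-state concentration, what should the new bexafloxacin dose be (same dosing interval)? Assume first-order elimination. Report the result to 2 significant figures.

The CYP2C9 pathway (78% of clearance) falls to 0.24× activity: 0.78 × 0.24 = 0.1872.
The remaining 22% of clearance is unaffected.
Relative clearance = 0.1872 + 0.22 = 0.4072.
Css,avg = (dose rate)/CL, so holding Css fixed requires dose ∝ CL: 50 × 0.4072 = 20 μg.

20 μg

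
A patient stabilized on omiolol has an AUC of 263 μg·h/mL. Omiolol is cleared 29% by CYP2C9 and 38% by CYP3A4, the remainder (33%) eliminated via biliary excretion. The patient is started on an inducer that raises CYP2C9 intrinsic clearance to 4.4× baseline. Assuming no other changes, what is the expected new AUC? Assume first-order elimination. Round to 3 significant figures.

132 μg·h/mL

CYP2C9: 0.29 × 4.4 = 1.276
CYP3A4: 0.38 (unchanged)
Other: 0.33 (unchanged)
New clearance relative to baseline: 1.276 + 0.38 + 0.33 = 1.986.
AUC ∝ 1/CL, so new value = 263 / 1.986 = 132 μg·h/mL.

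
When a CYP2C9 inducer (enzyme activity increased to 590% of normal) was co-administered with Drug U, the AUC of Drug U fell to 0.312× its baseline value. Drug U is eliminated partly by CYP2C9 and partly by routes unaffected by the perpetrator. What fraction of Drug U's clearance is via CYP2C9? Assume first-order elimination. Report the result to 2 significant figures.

0.45

Let fm be the CYP2C9 fraction. New clearance relative to baseline = fm × 5.9 + (1 − fm).
AUC ratio = 1 / (new CL fraction), so new CL fraction = 1 / 0.312 = 3.205.
fm × 5.9 + 1 − fm = 3.205  ⇒  fm × (5.9 − 1) = 2.205  ⇒  fm = 0.45.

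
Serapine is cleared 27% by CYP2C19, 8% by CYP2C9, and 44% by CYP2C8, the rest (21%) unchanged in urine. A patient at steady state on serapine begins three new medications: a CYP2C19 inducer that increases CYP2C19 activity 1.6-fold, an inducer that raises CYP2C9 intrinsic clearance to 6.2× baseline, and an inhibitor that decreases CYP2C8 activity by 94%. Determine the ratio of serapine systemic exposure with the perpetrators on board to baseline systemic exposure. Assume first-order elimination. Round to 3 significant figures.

CYP2C19: 0.27 × 1.6 = 0.432
CYP2C9: 0.08 × 6.2 = 0.496
CYP2C8: 0.44 × 0.06 = 0.0264
Other: 0.21 (unchanged)
New clearance relative to baseline: 0.432 + 0.496 + 0.0264 + 0.21 = 1.1644.
Systemic exposure ∝ 1/CL: fold-change = 1 / 1.1644 = 0.859.

0.859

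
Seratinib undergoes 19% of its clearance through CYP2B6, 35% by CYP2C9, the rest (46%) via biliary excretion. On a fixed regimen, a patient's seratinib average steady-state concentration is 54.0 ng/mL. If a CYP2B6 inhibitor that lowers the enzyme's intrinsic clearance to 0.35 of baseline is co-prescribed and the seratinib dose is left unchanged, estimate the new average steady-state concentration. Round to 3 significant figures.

The CYP2B6 pathway (19% of clearance) is reduced to 0.35× activity: 0.19 × 0.35 = 0.0665.
CYP2C9 (35%) and the residual 46% are unaffected.
New clearance relative to baseline: 0.0665 + 0.35 + 0.46 = 0.8765.
New average steady-state concentration = baseline ÷ relative clearance = 54.0 / 0.8765 = 61.6 ng/mL.

61.6 ng/mL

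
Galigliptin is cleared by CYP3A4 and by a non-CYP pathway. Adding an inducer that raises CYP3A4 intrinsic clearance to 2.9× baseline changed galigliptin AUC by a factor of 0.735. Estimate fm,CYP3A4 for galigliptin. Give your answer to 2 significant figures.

0.19

Let x = fm,CYP3A4. Because AUC ∝ 1/CL, relative clearance rose to 1/0.735 = 1.361.
Setting x·2.9 + (1 − x) = 1.361 and solving: x = (1.361 − 1)/(2.9 − 1) = 0.19.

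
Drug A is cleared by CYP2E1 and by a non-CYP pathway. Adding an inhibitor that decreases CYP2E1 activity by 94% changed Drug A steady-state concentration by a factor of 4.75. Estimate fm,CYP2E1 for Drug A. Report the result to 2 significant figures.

Let fm be the CYP2E1 fraction. New clearance relative to baseline = fm × 0.06 + (1 − fm).
Steady-state concentration ratio = 1 / (new CL fraction), so new CL fraction = 1 / 4.75 = 0.2105.
fm × 0.06 + 1 − fm = 0.2105  ⇒  fm × (0.06 − 1) = −0.7895  ⇒  fm = 0.84.

0.84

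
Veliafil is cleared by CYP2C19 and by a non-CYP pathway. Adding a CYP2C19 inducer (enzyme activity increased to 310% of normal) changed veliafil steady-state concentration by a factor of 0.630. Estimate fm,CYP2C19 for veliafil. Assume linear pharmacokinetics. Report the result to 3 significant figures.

0.280

CL'/CL = 1 / 0.630 = 1.587
3.1·fm + (1 − fm) = 1.587
fm = (1.587 − 1) / (3.1 − 1) = 0.280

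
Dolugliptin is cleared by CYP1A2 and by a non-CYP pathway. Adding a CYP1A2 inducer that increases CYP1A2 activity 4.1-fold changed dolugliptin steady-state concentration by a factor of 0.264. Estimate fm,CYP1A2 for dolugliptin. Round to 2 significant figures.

0.90

Let fm be the CYP1A2 fraction. New clearance relative to baseline = fm × 4.1 + (1 − fm).
Steady-state concentration ratio = 1 / (new CL fraction), so new CL fraction = 1 / 0.264 = 3.788.
fm × 4.1 + 1 − fm = 3.788  ⇒  fm × (4.1 − 1) = 2.788  ⇒  fm = 0.90.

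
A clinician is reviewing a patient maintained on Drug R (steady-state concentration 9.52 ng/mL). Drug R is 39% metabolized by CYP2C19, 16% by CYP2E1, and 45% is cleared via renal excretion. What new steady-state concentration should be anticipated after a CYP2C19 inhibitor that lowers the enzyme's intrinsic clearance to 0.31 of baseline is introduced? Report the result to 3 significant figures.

The CYP2C19 pathway (39% of clearance) drops to 0.31× activity: 0.39 × 0.31 = 0.1209.
CYP2E1 (16%) and the residual 45% are unaffected.
Relative clearance = 0.1209 + 0.16 + 0.45 = 0.7309.
New steady-state concentration = baseline ÷ relative clearance = 9.52 / 0.7309 = 13.0 ng/mL.

13.0 ng/mL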